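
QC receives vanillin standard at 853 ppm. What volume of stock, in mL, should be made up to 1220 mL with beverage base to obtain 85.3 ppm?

122 mL

V₁ = C₂V₂/C₁ = 85.3 × 1220 / 853 = 122 mL.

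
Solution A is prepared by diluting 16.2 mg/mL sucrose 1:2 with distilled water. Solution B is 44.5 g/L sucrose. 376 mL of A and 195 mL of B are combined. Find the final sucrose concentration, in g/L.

C_A = 16.2 mg/mL / 2 = 8.10 mg/mL.
C_B = 44.5 g/L = 44.5 mg/mL.
C_mix = (C_A·V_A + C_B·V_B)/(V_A + V_B) = (8.10×376 + 44.5×195) / 571.0 = 20.5 mg/mL = 20.5 g/L.

20.5 g/L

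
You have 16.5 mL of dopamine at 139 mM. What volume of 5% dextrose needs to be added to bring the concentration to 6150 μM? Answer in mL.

356 mL

6150 μM = 6.15 mM.
V₂ = C₁V₁/C₂ = 139 × 16.5 / 6.15 = 373 mL.
Diluent to add = V₂ − V₁ = 373 − 16.5 = 356 mL.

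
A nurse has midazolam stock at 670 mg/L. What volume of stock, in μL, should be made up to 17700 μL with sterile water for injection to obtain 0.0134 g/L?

354 μL

0.0134 g/L = 13.4 mg/L.
V₁ = C₂V₂/C₁ = 13.4 × 17700 / 670 = 354 μL.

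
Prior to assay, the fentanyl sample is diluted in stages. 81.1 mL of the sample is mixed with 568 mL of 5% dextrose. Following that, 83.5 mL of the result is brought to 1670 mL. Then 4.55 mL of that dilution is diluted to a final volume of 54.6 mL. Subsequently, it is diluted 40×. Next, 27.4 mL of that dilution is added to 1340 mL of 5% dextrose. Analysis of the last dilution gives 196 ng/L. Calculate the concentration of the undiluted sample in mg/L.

Overall dilution factor = 8.004 × 20 × 12 × 40 × 49.91 = 3.83 × 10⁶.
Original = 196 ng/L × 3.83 × 10⁶ = 7.52 × 10⁸ ng/L = 752 mg/L.

752 mg/L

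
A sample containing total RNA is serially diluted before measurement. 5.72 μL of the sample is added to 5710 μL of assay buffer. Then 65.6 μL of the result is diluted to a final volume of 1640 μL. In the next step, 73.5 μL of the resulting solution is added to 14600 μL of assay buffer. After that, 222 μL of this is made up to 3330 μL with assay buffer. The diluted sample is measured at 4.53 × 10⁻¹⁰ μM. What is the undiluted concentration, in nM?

33.9 nM

Overall dilution factor = 999.3 × 25 × 199.6 × 15 = 7.48 × 10⁷.
Original = 4.53 × 10⁻¹⁰ μM × 7.48 × 10⁷ = 0.0339 μM = 33.9 nM.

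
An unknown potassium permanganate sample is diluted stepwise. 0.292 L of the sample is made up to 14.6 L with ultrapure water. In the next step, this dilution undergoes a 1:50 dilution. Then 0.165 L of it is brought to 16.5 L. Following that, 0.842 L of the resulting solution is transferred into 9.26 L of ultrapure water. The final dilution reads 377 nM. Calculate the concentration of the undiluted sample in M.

1.13 M

Overall dilution factor = 50 × 50 × 100 × 12.00 = 3.00 × 10⁶.
Original = 377 nM × 3.00 × 10⁶ = 1.13 × 10⁹ nM = 1.13 M.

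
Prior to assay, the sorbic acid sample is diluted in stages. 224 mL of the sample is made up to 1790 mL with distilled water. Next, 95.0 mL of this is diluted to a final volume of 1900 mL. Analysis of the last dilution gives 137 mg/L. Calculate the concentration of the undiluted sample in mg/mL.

Overall dilution factor = 7.991 × 20 = 160.
Original = 137 mg/L × 160 = 2.19 × 10⁴ mg/L = 21.9 mg/mL.

21.9 mg/mL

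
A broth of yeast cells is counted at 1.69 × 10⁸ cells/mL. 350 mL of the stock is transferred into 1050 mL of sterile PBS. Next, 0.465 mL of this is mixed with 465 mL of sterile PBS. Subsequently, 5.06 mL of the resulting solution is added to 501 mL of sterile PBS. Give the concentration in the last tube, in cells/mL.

Overall dilution factor = 4 × 1001 × 100.0 = 4.00 × 10⁵.
1.69 × 10⁸ cells/mL / 4.00 × 10⁵ = 422 cells/mL.

422 cells/mL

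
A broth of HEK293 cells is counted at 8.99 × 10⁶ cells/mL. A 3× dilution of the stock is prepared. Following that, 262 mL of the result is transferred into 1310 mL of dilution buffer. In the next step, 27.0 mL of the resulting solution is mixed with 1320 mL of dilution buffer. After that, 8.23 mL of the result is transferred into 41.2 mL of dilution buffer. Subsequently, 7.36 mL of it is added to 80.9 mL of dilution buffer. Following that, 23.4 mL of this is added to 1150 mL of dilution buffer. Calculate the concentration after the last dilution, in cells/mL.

2.77 cells/mL

Overall dilution factor = 3 × 6 × 49.89 × 6.006 × 11.99 × 50.15 = 3.24 × 10⁶.
8.99 × 10⁶ cells/mL / 3.24 × 10⁶ = 2.77 cells/mL.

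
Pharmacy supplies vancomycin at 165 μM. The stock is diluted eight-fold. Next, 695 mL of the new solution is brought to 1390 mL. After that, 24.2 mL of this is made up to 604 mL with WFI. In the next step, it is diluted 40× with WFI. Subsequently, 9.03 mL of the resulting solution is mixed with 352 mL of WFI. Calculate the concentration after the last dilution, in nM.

Overall dilution factor = 8 × 2 × 24.96 × 40 × 39.98 = 6.39 × 10⁵.
165 μM / 6.39 × 10⁵ = 2.58 × 10⁻⁴ μM = 0.258 nM.

0.258 nM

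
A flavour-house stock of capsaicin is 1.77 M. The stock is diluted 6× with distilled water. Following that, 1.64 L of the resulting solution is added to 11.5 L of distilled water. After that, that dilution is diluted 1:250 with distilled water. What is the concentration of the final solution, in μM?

147 μM

Overall dilution factor = 6 × 8.012 × 250 = 1.20 × 10⁴.
1.77 M / 1.20 × 10⁴ = 1.47 × 10⁻⁴ M = 147 μM.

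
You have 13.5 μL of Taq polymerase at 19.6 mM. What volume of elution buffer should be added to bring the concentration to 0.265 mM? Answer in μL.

985 μL

V₂ = C₁V₁/C₂ = 19.6 × 13.5 / 0.265 = 998 μL.
Diluent to add = V₂ − V₁ = 998 − 13.5 = 985 μL.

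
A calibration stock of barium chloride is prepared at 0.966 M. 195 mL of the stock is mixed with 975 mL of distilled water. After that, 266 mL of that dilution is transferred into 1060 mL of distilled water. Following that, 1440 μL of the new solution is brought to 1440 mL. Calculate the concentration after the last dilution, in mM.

0.0323 mM

Overall dilution factor = 6 × 4.985 × 1000 = 2.99 × 10⁴.
0.966 M / 2.99 × 10⁴ = 3.23 × 10⁻⁵ M = 0.0323 mM.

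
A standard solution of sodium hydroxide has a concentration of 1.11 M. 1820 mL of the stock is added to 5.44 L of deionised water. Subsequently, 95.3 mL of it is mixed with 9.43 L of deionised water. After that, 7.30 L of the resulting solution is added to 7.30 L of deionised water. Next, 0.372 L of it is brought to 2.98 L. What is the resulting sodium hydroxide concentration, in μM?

174 μM

Overall dilution factor = 3.989 × 99.95 × 2 × 8.011 = 6388.
1.11 M / 6388 = 1.74 × 10⁻⁴ M = 174 μM.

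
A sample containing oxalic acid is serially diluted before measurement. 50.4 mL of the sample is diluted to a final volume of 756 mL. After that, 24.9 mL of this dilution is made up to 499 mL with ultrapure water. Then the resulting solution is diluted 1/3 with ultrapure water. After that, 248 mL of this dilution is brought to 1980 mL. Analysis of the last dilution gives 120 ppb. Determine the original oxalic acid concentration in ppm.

Overall dilution factor = 15 × 20.04 × 3 × 7.984 = 7200.
Original = 120 ppb × 7200 = 8.64 × 10⁵ ppb = 864 ppm.

864 ppm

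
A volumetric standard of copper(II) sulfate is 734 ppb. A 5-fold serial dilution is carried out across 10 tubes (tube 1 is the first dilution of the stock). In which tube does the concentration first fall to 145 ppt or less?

Tube n has concentration 734 ppb / 5ⁿ.
Need 5ⁿ ≥ 734 ppb / 145 ppt = 5062, so n ≥ 5.30.
First such tube: n = 6.

tube 6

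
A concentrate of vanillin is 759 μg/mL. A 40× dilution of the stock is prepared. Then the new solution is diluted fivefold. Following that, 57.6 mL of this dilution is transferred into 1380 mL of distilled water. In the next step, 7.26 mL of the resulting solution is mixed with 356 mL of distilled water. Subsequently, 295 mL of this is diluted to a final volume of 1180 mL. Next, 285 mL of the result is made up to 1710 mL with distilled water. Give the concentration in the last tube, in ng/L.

Overall dilution factor = 40 × 5 × 24.96 × 50.04 × 4 × 6 = 5.99 × 10⁶.
759 μg/mL / 5.99 × 10⁶ = 1.27 × 10⁻⁴ μg/mL = 127 ng/L.

127 ng/L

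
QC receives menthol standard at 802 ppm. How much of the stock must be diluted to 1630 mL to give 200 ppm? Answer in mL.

V₁ = C₂V₂/C₁ = 200 × 1630 / 802 = 406 mL.

406 mL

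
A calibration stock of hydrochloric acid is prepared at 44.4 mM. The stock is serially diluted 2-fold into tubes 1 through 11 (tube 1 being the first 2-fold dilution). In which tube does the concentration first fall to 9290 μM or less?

tube 3

Tube n has concentration 44.4 mM / 2ⁿ.
Need 2ⁿ ≥ 44.4 mM / 9290 μM = 4.78, so n ≥ 2.26.
First such tube: n = 3.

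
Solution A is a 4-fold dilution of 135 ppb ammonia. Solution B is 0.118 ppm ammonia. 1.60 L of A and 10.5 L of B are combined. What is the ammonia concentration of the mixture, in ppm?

C_A = 135 ppb / 4 = 33.8 ppb.
C_B = 0.118 ppm = 118 ppb.
C_mix = (C_A·V_A + C_B·V_B)/(V_A + V_B) = (33.8×1.60 + 118×10.5) / 12.10 = 107 ppb = 0.107 ppm.

0.107 ppm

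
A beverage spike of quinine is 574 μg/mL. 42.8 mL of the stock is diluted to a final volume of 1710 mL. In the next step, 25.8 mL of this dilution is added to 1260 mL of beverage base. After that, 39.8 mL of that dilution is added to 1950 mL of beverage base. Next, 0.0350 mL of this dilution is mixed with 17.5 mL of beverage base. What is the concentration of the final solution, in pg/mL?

Overall dilution factor = 39.95 × 49.84 × 49.99 × 501 = 4.99 × 10⁷.
574 μg/mL / 4.99 × 10⁷ = 1.15 × 10⁻⁵ μg/mL = 11.5 pg/mL.

11.5 pg/mL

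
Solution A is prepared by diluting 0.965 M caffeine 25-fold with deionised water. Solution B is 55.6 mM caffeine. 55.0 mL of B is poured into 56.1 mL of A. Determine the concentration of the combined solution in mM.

C_A = 0.965 M / 25 = 0.0386 M.
C_B = 55.6 mM = 0.0556 M.
C_mix = (C_A·V_A + C_B·V_B)/(V_A + V_B) = (0.0386×56.1 + 0.0556×55.0) / 111.1 = 0.0470 M = 47.0 mM.

47.0 mM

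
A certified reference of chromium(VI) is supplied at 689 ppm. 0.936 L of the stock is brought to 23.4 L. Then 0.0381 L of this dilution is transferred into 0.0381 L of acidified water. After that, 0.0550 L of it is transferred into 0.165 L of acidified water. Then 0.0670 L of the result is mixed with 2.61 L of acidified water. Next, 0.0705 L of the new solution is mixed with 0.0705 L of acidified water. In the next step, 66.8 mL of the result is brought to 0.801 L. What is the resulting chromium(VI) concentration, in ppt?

Overall dilution factor = 25 × 2 × 4 × 39.96 × 2 × 11.99 = 1.92 × 10⁵.
689 ppm / 1.92 × 10⁵ = 3.60 × 10⁻³ ppm = 3600 ppt.

3600 ppt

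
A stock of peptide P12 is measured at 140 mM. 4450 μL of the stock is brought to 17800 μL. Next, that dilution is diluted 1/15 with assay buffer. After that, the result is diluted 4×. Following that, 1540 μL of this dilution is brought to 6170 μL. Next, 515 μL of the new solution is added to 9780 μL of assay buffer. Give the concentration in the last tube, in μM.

7.28 μM

Overall dilution factor = 4 × 15 × 4 × 4.006 × 19.99 = 1.92 × 10⁴.
140 mM / 1.92 × 10⁴ = 7.28 × 10⁻³ mM = 7.28 μM.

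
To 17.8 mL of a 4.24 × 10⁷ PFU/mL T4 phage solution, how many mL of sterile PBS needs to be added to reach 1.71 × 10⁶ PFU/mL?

424 mL

V₂ = C₁V₁/C₂ = 4.24 × 10⁷ × 17.8 / 1.71 × 10⁶ = 441 mL.
Diluent to add = V₂ − V₁ = 441 − 17.8 = 424 mL.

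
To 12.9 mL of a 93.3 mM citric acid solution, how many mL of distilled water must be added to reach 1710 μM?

1710 μM = 1.71 mM.
V₂ = C₁V₁/C₂ = 93.3 × 12.9 / 1.71 = 704 mL.
Diluent to add = V₂ − V₁ = 704 − 12.9 = 691 mL.

691 mL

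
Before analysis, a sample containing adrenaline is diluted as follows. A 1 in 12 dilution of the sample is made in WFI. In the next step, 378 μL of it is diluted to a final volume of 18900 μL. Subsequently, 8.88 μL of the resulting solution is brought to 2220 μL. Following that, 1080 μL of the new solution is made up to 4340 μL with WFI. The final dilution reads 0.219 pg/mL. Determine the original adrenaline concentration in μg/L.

Overall dilution factor = 12 × 50 × 250 × 4.019 = 6.03 × 10⁵.
Original = 0.219 pg/mL × 6.03 × 10⁵ = 1.32 × 10⁵ pg/mL = 132 μg/L.

132 μg/L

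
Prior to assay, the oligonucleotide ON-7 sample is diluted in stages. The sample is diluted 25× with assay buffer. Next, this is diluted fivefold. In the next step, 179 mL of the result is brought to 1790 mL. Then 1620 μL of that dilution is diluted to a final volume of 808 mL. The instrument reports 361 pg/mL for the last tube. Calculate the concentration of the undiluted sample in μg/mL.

225 μg/mL

Overall dilution factor = 25 × 5 × 10 × 498.8 = 6.23 × 10⁵.
Original = 361 pg/mL × 6.23 × 10⁵ = 2.25 × 10⁸ pg/mL = 225 μg/mL.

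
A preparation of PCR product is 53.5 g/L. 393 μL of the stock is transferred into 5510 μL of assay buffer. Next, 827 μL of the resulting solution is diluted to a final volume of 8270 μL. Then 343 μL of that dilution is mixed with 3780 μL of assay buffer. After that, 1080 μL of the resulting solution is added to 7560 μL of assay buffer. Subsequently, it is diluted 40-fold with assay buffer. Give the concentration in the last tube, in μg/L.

92.6 μg/L

Overall dilution factor = 15.02 × 10 × 12.02 × 8 × 40 = 5.78 × 10⁵.
53.5 g/L / 5.78 × 10⁵ = 9.26 × 10⁻⁵ g/L = 92.6 μg/L.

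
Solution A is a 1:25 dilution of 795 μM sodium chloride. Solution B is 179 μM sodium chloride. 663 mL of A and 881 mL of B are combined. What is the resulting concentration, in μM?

116 μM

C_A = 795 μM / 25 = 31.8 μM.
C_mix = (C_A·V_A + C_B·V_B)/(V_A + V_B) = (31.8×663 + 179×881) / 1544 = 116 μM.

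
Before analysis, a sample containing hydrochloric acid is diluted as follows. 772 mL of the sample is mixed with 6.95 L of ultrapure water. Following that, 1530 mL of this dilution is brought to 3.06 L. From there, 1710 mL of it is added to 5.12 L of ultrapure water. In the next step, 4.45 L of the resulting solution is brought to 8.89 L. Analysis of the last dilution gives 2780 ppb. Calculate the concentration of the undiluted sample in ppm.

Overall dilution factor = 10.00 × 2 × 3.994 × 1.998 = 160.
Original = 2780 ppb × 160 = 4.44 × 10⁵ ppb = 444 ppm.

444 ppm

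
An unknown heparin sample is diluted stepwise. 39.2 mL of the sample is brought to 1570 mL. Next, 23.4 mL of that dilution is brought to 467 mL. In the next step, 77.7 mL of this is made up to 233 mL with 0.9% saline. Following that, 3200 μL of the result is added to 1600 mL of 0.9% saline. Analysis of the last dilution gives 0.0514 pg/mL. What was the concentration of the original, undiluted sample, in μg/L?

61.7 μg/L

Overall dilution factor = 40.05 × 19.96 × 2.999 × 501 = 1.20 × 10⁶.
Original = 0.0514 pg/mL × 1.20 × 10⁶ = 6.17 × 10⁴ pg/mL = 61.7 μg/L.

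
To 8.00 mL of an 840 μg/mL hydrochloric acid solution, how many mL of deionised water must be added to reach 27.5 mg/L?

27.5 mg/L = 27.5 μg/mL.
V₂ = C₁V₁/C₂ = 840 × 8.00 / 27.5 = 244 mL.
Diluent to add = V₂ − V₁ = 244 − 8.00 = 236 mL.

236 mL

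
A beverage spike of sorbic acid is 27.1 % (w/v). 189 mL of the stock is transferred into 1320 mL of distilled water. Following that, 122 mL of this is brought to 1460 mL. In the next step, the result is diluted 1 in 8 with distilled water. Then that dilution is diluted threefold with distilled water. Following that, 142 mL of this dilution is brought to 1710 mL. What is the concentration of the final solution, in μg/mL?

Overall dilution factor = 7.984 × 11.97 × 8 × 3 × 12.04 = 2.76 × 10⁴.
27.1 % (w/v) / 2.76 × 10⁴ = 9.81 × 10⁻⁴ % (w/v) = 9.81 μg/mL.

9.81 μg/mL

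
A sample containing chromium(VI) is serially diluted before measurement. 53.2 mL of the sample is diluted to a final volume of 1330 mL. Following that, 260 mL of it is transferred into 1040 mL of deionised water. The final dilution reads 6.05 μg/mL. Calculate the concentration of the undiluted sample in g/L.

0.756 g/L

Overall dilution factor = 25 × 5 = 125.
Original = 6.05 μg/mL × 125 = 756 μg/mL = 0.756 g/L.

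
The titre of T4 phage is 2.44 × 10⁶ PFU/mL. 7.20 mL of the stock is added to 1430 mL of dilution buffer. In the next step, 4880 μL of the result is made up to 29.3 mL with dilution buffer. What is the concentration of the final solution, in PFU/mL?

Overall dilution factor = 199.6 × 6.004 = 1198.
2.44 × 10⁶ PFU/mL / 1198 = 2040 PFU/mL.

2040 PFU/mL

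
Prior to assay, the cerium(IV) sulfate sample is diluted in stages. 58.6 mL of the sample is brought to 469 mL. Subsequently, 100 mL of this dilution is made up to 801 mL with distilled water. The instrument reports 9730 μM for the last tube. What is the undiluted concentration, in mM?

Overall dilution factor = 8.003 × 8.010 = 64.1.
Original = 9730 μM × 64.1 = 6.24 × 10⁵ μM = 624 mM.

624 mM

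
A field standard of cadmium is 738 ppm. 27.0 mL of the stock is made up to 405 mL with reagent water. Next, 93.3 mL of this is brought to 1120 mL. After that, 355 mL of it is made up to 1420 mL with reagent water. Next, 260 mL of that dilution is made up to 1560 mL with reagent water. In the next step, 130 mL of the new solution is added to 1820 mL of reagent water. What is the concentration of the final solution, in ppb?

Overall dilution factor = 15 × 12.00 × 4 × 6 × 15 = 6.48 × 10⁴.
738 ppm / 6.48 × 10⁴ = 0.0114 ppm = 11.4 ppb.

11.4 ppb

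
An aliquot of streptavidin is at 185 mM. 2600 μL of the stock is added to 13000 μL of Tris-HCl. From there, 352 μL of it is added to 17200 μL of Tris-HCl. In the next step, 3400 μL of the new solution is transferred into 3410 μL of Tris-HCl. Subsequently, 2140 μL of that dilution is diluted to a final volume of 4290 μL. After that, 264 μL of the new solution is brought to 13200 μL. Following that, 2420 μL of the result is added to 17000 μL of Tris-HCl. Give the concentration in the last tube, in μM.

0.384 μM

Overall dilution factor = 6 × 49.86 × 2.003 × 2.005 × 50 × 8.025 = 4.82 × 10⁵.
185 mM / 4.82 × 10⁵ = 3.84 × 10⁻⁴ mM = 0.384 μM.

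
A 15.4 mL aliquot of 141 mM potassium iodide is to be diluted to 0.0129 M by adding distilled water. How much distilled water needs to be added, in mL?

0.0129 M = 12.9 mM.
V₂ = C₁V₁/C₂ = 141 × 15.4 / 12.9 = 168 mL.
Diluent to add = V₂ − V₁ = 168 − 15.4 = 153 mL.

153 mL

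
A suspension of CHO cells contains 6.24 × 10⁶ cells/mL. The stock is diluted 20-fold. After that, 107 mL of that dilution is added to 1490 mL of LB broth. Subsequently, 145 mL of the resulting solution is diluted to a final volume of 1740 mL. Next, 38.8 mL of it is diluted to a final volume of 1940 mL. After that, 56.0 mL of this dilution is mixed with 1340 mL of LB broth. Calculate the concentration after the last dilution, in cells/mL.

1.40 cells/mL

Overall dilution factor = 20 × 14.93 × 12 × 50 × 24.93 = 4.46 × 10⁶.
6.24 × 10⁶ cells/mL / 4.46 × 10⁶ = 1.40 cells/mL.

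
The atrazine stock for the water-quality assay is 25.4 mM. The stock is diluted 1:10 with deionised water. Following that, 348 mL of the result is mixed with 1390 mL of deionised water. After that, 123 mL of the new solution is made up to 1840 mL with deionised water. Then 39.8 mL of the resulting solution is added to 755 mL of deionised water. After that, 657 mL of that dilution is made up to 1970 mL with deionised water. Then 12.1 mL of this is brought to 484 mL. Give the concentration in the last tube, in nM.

Overall dilution factor = 10 × 4.994 × 14.96 × 19.97 × 2.998 × 40 = 1.79 × 10⁶.
25.4 mM / 1.79 × 10⁶ = 1.42 × 10⁻⁵ mM = 14.2 nM.

14.2 nM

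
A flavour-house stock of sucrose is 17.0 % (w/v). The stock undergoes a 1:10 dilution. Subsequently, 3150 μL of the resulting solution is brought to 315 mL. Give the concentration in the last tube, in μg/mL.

Overall dilution factor = 10 × 100 = 1000.
17.0 % (w/v) / 1000 = 0.0170 % (w/v) = 170 μg/mL.

170 μg/mL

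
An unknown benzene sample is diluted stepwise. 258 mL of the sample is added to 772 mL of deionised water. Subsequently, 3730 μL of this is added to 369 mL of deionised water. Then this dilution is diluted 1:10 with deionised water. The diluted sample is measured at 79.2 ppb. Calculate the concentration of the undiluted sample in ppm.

Overall dilution factor = 3.992 × 99.93 × 10 = 3989.
Original = 79.2 ppb × 3989 = 3.16 × 10⁵ ppb = 316 ppm.

316 ppm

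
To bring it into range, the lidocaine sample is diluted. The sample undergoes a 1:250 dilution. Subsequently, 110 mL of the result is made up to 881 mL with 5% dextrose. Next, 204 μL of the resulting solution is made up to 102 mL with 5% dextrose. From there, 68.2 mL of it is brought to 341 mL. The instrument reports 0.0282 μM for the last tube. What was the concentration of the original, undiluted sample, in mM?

Overall dilution factor = 250 × 8.009 × 500 × 5 = 5.01 × 10⁶.
Original = 0.0282 μM × 5.01 × 10⁶ = 1.41 × 10⁵ μM = 141 mM.

141 mM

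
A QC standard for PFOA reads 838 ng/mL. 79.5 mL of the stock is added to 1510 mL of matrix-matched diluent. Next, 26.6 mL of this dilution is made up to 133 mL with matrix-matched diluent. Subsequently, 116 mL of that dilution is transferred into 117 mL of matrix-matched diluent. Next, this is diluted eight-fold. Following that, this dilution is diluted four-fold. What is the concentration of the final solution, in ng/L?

130 ng/L

Overall dilution factor = 19.99 × 5 × 2.009 × 8 × 4 = 6426.
838 ng/mL / 6426 = 0.130 ng/mL = 130 ng/L.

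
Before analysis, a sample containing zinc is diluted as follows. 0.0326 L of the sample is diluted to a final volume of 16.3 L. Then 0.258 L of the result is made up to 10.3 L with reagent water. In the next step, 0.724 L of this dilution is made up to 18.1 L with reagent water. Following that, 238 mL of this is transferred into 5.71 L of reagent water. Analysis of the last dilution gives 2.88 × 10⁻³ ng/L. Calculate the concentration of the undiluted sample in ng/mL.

Overall dilution factor = 500 × 39.92 × 25 × 24.99 = 1.25 × 10⁷.
Original = 2.88 × 10⁻³ ng/L × 1.25 × 10⁷ = 3.59 × 10⁴ ng/L = 35.9 ng/mL.

35.9 ng/mL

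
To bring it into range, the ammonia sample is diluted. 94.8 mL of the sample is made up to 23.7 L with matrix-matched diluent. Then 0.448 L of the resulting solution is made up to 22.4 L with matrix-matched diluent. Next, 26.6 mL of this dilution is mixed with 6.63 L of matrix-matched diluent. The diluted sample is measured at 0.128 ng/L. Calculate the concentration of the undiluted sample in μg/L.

400 μg/L

Overall dilution factor = 250 × 50 × 250.2 = 3.13 × 10⁶.
Original = 0.128 ng/L × 3.13 × 10⁶ = 4.00 × 10⁵ ng/L = 400 μg/L.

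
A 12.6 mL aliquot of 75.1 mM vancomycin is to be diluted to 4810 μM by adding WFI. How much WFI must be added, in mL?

184 mL

4810 μM = 4.81 mM.
V₂ = C₁V₁/C₂ = 75.1 × 12.6 / 4.81 = 197 mL.
Diluent to add = V₂ − V₁ = 197 − 12.6 = 184 mL.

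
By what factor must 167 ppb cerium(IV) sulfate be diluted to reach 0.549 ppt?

Factor = C₀/C_target = 167 ppb / 0.549 ppt = 3.04 × 10⁵.

3.04 × 10⁵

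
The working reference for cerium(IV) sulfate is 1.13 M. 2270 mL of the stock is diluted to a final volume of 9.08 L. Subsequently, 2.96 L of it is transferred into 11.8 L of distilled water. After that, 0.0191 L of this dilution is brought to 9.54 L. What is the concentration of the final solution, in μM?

113 μM

Overall dilution factor = 4 × 4.986 × 499.5 = 9963.
1.13 M / 9963 = 1.13 × 10⁻⁴ M = 113 μM.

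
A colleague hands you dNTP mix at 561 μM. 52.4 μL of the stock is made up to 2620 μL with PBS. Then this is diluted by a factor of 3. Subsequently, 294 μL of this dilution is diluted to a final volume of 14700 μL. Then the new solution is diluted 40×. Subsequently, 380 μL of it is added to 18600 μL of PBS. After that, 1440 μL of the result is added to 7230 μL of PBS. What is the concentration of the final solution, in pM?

6.22 pM

Overall dilution factor = 50 × 3 × 50 × 40 × 49.95 × 6.021 = 9.02 × 10⁷.
561 μM / 9.02 × 10⁷ = 6.22 × 10⁻⁶ μM = 6.22 pM.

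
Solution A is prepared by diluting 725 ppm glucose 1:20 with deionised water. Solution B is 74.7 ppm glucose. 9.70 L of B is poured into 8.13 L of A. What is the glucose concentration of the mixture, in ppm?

57.2 ppm

C_A = 725 ppm / 20 = 36.2 ppm.
C_mix = (C_A·V_A + C_B·V_B)/(V_A + V_B) = (36.2×8.13 + 74.7×9.70) / 17.83 = 57.2 ppm.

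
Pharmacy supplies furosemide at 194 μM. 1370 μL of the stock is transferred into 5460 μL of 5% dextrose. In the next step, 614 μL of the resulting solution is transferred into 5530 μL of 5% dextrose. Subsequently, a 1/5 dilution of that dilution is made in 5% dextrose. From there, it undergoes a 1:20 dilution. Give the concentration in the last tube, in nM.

38.9 nM

Overall dilution factor = 4.985 × 10.01 × 5 × 20 = 4989.
194 μM / 4989 = 0.0389 μM = 38.9 nM.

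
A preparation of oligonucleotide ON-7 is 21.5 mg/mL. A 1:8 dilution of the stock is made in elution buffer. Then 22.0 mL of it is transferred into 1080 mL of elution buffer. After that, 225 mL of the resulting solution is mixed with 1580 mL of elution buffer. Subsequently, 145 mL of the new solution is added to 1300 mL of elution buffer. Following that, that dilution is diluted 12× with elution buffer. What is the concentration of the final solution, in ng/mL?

55.9 ng/mL

Overall dilution factor = 8 × 50.09 × 8.022 × 9.966 × 12 = 3.84 × 10⁵.
21.5 mg/mL / 3.84 × 10⁵ = 5.59 × 10⁻⁵ mg/mL = 55.9 ng/mL.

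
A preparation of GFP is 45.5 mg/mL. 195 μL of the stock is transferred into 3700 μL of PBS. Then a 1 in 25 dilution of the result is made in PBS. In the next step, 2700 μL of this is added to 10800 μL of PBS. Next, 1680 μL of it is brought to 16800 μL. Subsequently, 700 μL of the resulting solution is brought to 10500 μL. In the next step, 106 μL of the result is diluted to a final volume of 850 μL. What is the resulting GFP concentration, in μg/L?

15.2 μg/L

Overall dilution factor = 19.97 × 25 × 5 × 10 × 15 × 8.019 = 3.00 × 10⁶.
45.5 mg/mL / 3.00 × 10⁶ = 1.52 × 10⁻⁵ mg/mL = 15.2 μg/L.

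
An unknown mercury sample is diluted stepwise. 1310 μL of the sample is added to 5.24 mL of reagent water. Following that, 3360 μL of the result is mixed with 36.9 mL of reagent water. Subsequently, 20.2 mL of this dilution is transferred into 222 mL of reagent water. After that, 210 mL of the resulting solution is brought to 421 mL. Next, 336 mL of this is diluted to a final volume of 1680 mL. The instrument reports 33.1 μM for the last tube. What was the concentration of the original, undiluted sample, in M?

0.238 M

Overall dilution factor = 5 × 11.98 × 11.99 × 2.005 × 5 = 7200.
Original = 33.1 μM × 7200 = 2.38 × 10⁵ μM = 0.238 M.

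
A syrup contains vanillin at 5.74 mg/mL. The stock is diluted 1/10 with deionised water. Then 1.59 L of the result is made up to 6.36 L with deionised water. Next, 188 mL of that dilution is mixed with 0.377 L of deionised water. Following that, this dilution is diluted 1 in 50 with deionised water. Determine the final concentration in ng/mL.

955 ng/mL

Overall dilution factor = 10 × 4 × 3.005 × 50 = 6011.
5.74 mg/mL / 6011 = 9.55 × 10⁻⁴ mg/mL = 955 ng/mL.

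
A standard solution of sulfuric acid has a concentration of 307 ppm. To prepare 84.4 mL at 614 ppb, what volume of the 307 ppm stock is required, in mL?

614 ppb = 0.614 ppm.
V₁ = C₂V₂/C₁ = 0.614 × 84.4 / 307 = 0.169 mL.

0.169 mL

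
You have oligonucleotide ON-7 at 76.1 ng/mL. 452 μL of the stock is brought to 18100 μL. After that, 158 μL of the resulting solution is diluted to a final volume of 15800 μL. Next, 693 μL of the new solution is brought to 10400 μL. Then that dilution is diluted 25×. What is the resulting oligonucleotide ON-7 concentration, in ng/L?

Overall dilution factor = 40.04 × 100 × 15.01 × 25 = 1.50 × 10⁶.
76.1 ng/mL / 1.50 × 10⁶ = 5.07 × 10⁻⁵ ng/mL = 0.0507 ng/L.

0.0507 ng/L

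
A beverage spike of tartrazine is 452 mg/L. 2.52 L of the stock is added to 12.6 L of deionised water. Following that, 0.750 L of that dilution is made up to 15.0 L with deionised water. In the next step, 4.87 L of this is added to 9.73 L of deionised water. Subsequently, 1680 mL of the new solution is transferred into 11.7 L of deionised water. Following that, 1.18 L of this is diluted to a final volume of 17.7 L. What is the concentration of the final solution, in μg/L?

Overall dilution factor = 6 × 20 × 2.998 × 7.964 × 15 = 4.30 × 10⁴.
452 mg/L / 4.30 × 10⁴ = 0.0105 mg/L = 10.5 μg/L.

10.5 μg/L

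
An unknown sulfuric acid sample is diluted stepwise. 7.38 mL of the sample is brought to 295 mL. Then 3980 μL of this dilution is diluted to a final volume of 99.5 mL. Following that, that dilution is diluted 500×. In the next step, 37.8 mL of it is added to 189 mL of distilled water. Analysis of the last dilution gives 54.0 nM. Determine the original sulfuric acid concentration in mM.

Overall dilution factor = 39.97 × 25 × 500 × 6 = 3.00 × 10⁶.
Original = 54.0 nM × 3.00 × 10⁶ = 1.62 × 10⁸ nM = 162 mM.

162 mM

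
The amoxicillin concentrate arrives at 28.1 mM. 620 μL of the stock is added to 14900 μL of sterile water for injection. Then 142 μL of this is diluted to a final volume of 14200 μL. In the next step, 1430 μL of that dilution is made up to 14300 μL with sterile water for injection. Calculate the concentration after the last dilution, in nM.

1120 nM

Overall dilution factor = 25.03 × 100 × 10 = 2.50 × 10⁴.
28.1 mM / 2.50 × 10⁴ = 1.12 × 10⁻³ mM = 1120 nM.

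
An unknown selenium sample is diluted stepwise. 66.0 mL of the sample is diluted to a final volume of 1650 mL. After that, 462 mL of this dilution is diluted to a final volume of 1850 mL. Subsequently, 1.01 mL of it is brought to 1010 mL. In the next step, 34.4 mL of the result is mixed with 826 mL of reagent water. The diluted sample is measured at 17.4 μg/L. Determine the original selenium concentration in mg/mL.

Overall dilution factor = 25 × 4.004 × 1000 × 25.01 = 2.50 × 10⁶.
Original = 17.4 μg/L × 2.50 × 10⁶ = 4.36 × 10⁷ μg/L = 43.6 mg/mL.

43.6 mg/mL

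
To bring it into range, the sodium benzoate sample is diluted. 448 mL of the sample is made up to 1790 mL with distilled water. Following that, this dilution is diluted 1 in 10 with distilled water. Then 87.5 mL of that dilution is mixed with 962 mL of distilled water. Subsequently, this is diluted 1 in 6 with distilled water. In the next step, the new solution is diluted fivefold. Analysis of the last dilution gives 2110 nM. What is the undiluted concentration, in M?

Overall dilution factor = 3.996 × 10 × 11.99 × 6 × 5 = 1.44 × 10⁴.
Original = 2110 nM × 1.44 × 10⁴ = 3.03 × 10⁷ nM = 0.0303 M.

0.0303 M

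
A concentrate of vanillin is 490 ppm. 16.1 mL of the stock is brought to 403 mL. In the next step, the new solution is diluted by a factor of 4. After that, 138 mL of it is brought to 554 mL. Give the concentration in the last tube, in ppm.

1.22 ppm

Overall dilution factor = 25.03 × 4 × 4.014 = 402.
490 ppm / 402 = 1.22 ppm.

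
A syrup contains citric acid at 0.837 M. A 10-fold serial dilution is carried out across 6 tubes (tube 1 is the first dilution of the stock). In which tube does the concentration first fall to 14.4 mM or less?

tube 2

Tube n has concentration 0.837 M / 10ⁿ.
Need 10ⁿ ≥ 0.837 M / 14.4 mM = 58.1, so n ≥ 1.76.
First such tube: n = 2.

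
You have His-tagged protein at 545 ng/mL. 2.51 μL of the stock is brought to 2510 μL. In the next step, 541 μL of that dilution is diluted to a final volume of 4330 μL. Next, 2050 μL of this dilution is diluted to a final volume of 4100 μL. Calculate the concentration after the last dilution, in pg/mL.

34.0 pg/mL

Overall dilution factor = 1000 × 8.004 × 2 = 1.60 × 10⁴.
545 ng/mL / 1.60 × 10⁴ = 0.0340 ng/mL = 34.0 pg/mL.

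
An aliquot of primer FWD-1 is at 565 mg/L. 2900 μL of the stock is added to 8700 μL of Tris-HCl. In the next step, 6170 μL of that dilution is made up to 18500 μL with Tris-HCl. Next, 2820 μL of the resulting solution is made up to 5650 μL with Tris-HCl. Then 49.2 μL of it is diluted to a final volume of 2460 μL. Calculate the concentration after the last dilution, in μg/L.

470 μg/L

Overall dilution factor = 4 × 2.998 × 2.004 × 50 = 1201.
565 mg/L / 1201 = 0.470 mg/L = 470 μg/L.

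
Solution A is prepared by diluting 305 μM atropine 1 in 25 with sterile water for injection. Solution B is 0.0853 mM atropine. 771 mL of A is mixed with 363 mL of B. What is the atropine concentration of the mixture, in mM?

C_A = 305 μM / 25 = 12.2 μM.
C_B = 0.0853 mM = 85.3 μM.
C_mix = (C_A·V_A + C_B·V_B)/(V_A + V_B) = (12.2×771 + 85.3×363) / 1134 = 35.6 μM = 0.0356 mM.

0.0356 mM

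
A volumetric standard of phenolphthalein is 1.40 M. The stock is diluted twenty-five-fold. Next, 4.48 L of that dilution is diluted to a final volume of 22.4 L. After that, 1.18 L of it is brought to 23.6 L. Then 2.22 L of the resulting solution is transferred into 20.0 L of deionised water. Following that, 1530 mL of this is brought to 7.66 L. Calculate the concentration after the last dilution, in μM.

11.2 μM

Overall dilution factor = 25 × 5 × 20 × 10.01 × 5.007 = 1.25 × 10⁵.
1.40 M / 1.25 × 10⁵ = 1.12 × 10⁻⁵ M = 11.2 μM.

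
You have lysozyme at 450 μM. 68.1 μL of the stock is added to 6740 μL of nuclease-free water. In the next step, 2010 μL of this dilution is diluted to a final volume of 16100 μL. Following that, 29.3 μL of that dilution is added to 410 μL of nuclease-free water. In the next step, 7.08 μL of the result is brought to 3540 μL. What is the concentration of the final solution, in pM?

Overall dilution factor = 99.97 × 8.010 × 14.99 × 500 = 6.00 × 10⁶.
450 μM / 6.00 × 10⁶ = 7.50 × 10⁻⁵ μM = 75.0 pM.

75.0 pM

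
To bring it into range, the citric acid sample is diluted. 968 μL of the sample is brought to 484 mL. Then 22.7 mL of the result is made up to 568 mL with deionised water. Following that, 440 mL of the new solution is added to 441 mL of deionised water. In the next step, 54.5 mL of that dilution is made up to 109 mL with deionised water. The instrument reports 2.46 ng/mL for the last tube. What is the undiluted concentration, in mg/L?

123 mg/L

Overall dilution factor = 500 × 25.02 × 2.002 × 2 = 5.01 × 10⁴.
Original = 2.46 ng/mL × 5.01 × 10⁴ = 1.23 × 10⁵ ng/mL = 123 mg/L.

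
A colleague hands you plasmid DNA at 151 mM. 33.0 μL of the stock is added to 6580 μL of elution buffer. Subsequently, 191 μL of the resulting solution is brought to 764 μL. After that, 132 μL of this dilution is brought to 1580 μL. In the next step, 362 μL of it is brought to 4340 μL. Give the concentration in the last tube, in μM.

Overall dilution factor = 200.4 × 4 × 11.97 × 11.99 = 1.15 × 10⁵.
151 mM / 1.15 × 10⁵ = 1.31 × 10⁻³ mM = 1.31 μM.

1.31 μM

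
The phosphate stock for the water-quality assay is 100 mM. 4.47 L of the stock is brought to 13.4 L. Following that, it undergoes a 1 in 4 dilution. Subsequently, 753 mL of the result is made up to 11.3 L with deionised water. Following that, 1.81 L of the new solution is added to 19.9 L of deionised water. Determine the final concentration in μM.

46.3 μM

Overall dilution factor = 2.998 × 4 × 15.01 × 11.99 = 2158.
100 mM / 2158 = 0.0463 mM = 46.3 μM.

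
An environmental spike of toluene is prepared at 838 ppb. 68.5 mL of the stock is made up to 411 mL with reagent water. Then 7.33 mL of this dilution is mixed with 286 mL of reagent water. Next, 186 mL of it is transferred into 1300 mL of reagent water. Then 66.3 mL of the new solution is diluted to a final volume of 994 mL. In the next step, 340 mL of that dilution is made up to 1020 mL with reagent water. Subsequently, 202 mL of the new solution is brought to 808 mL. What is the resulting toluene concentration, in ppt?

2.43 ppt

Overall dilution factor = 6 × 40.02 × 7.989 × 14.99 × 3 × 4 = 3.45 × 10⁵.
838 ppb / 3.45 × 10⁵ = 2.43 × 10⁻³ ppb = 2.43 ppt.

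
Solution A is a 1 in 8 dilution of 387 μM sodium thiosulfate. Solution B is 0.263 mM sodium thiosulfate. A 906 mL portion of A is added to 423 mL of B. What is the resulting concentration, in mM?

C_A = 387 μM / 8 = 48.4 μM.
C_B = 0.263 mM = 263 μM.
C_mix = (C_A·V_A + C_B·V_B)/(V_A + V_B) = (48.4×906 + 263×423) / 1329 = 117 μM = 0.117 mM.

0.117 mM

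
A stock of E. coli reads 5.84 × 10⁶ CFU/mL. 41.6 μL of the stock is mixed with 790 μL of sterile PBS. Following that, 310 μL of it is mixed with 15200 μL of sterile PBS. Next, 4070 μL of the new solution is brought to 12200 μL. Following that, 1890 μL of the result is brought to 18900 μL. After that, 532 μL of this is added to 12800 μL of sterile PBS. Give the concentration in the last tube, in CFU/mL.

7.77 CFU/mL

Overall dilution factor = 19.99 × 50.03 × 2.998 × 10 × 25.06 = 7.51 × 10⁵.
5.84 × 10⁶ CFU/mL / 7.51 × 10⁵ = 7.77 CFU/mL.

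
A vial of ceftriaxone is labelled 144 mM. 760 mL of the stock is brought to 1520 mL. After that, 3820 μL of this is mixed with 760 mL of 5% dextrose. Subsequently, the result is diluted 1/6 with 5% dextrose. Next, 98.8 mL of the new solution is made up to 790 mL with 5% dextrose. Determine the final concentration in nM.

7510 nM

Overall dilution factor = 2 × 200.0 × 6 × 7.996 = 1.92 × 10⁴.
144 mM / 1.92 × 10⁴ = 7.51 × 10⁻³ mM = 7510 nM.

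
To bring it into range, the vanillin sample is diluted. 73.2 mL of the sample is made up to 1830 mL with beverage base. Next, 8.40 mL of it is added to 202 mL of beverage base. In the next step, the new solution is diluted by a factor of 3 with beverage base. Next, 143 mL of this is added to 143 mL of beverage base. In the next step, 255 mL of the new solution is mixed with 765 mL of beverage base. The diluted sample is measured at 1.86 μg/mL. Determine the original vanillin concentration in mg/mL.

28.0 mg/mL

Overall dilution factor = 25 × 25.05 × 3 × 2 × 4 = 1.50 × 10⁴.
Original = 1.86 μg/mL × 1.50 × 10⁴ = 2.80 × 10⁴ μg/mL = 28.0 mg/mL.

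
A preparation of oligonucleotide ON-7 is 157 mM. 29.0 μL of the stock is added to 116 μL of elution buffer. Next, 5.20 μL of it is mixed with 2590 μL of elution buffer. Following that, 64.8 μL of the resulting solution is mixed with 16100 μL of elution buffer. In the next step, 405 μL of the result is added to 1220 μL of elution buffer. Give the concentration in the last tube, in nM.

Overall dilution factor = 5 × 499.1 × 249.5 × 4.012 = 2.50 × 10⁶.
157 mM / 2.50 × 10⁶ = 6.29 × 10⁻⁵ mM = 62.9 nM.

62.9 nM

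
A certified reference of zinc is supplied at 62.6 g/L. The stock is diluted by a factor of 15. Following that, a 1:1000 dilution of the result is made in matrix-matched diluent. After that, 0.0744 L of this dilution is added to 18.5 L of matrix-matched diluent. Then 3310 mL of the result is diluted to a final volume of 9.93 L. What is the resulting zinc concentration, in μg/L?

Overall dilution factor = 15 × 1000 × 249.7 × 3 = 1.12 × 10⁷.
62.6 g/L / 1.12 × 10⁷ = 5.57 × 10⁻⁶ g/L = 5.57 μg/L.

5.57 μg/L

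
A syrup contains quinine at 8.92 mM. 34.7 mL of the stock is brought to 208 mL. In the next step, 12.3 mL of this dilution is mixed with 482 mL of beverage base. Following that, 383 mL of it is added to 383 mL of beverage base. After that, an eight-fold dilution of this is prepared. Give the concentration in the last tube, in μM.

Overall dilution factor = 5.994 × 40.19 × 2 × 8 = 3854.
8.92 mM / 3854 = 2.31 × 10⁻³ mM = 2.31 μM.

2.31 μM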